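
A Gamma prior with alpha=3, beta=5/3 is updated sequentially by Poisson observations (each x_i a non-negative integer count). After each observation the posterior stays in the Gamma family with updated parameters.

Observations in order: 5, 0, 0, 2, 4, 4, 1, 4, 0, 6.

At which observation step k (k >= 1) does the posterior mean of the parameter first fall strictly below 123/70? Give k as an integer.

obs 1: x=5 → posterior Gamma(8, 8/3)
obs 2: x=0 → posterior Gamma(8, 11/3)
obs 3: x=0 → posterior Gamma(8, 14/3)
obs 4: x=2 → posterior Gamma(10, 17/3)
obs 5: x=4 → posterior Gamma(14, 20/3)
obs 6: x=4 → posterior Gamma(18, 23/3)
obs 7: x=1 → posterior Gamma(19, 26/3)
obs 8: x=4 → posterior Gamma(23, 29/3)
obs 9: x=0 → posterior Gamma(23, 32/3)
obs 10: x=6 → posterior Gamma(29, 35/3)

k = 3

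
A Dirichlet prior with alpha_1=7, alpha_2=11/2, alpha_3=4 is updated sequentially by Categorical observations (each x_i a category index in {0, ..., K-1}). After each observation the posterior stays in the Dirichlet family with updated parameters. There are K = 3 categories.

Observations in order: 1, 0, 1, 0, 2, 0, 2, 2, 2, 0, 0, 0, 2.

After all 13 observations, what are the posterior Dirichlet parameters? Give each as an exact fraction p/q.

obs 1: x=1 → posterior Dirichlet(7, 13/2, 4)
obs 2: x=0 → posterior Dirichlet(8, 13/2, 4)
obs 3: x=1 → posterior Dirichlet(8, 15/2, 4)
obs 4: x=0 → posterior Dirichlet(9, 15/2, 4)
obs 5: x=2 → posterior Dirichlet(9, 15/2, 5)
obs 6: x=0 → posterior Dirichlet(10, 15/2, 5)
obs 7: x=2 → posterior Dirichlet(10, 15/2, 6)
obs 8: x=2 → posterior Dirichlet(10, 15/2, 7)
obs 9: x=2 → posterior Dirichlet(10, 15/2, 8)
obs 10: x=0 → posterior Dirichlet(11, 15/2, 8)
obs 11: x=0 → posterior Dirichlet(12, 15/2, 8)
obs 12: x=0 → posterior Dirichlet(13, 15/2, 8)
obs 13: x=2 → posterior Dirichlet(13, 15/2, 9)

alpha_1=13, alpha_2=15/2, alpha_3=9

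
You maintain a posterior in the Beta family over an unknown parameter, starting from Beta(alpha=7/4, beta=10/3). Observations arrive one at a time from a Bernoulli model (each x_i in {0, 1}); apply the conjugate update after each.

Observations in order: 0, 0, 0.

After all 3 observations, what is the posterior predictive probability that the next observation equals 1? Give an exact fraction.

21/97

obs 1: x=0 → posterior Beta(7/4, 13/3)
obs 2: x=0 → posterior Beta(7/4, 16/3)
obs 3: x=0 → posterior Beta(7/4, 19/3)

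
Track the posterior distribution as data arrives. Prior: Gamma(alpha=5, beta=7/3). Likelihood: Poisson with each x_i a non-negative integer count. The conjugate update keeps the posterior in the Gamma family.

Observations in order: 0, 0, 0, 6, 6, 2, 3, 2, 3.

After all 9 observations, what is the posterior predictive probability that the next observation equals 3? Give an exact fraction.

22083253980293875872193401006646135734877028352/111186413610993811950185637819224232932533011049

obs 1: x=0 → posterior Gamma(5, 10/3)
obs 2: x=0 → posterior Gamma(5, 13/3)
obs 3: x=0 → posterior Gamma(5, 16/3)
obs 4: x=6 → posterior Gamma(11, 19/3)
obs 5: x=6 → posterior Gamma(17, 22/3)
obs 6: x=2 → posterior Gamma(19, 25/3)
obs 7: x=3 → posterior Gamma(22, 28/3)
obs 8: x=2 → posterior Gamma(24, 31/3)
obs 9: x=3 → posterior Gamma(27, 34/3)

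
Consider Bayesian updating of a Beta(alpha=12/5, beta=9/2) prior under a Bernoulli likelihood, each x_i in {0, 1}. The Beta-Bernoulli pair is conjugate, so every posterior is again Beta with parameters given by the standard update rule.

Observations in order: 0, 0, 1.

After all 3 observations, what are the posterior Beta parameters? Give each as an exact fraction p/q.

alpha=17/5, beta=13/2

obs 1: x=0 → posterior Beta(12/5, 11/2)
obs 2: x=0 → posterior Beta(12/5, 13/2)
obs 3: x=1 → posterior Beta(17/5, 13/2)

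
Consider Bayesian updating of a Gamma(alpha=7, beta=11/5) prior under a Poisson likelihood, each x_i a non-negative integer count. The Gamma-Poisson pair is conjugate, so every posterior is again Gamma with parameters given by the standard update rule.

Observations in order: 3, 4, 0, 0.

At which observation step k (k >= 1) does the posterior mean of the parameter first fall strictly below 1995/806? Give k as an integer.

obs 1: x=3 → posterior Gamma(10, 16/5)
obs 2: x=4 → posterior Gamma(14, 21/5)
obs 3: x=0 → posterior Gamma(14, 26/5)
obs 4: x=0 → posterior Gamma(14, 31/5)

k = 4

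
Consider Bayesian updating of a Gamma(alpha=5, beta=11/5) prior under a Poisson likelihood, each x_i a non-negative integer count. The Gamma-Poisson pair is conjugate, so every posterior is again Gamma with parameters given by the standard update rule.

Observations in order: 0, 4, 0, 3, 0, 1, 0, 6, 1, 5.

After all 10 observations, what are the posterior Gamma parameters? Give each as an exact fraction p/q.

alpha=25, beta=61/5

obs 1: x=0 → posterior Gamma(5, 16/5)
obs 2: x=4 → posterior Gamma(9, 21/5)
obs 3: x=0 → posterior Gamma(9, 26/5)
obs 4: x=3 → posterior Gamma(12, 31/5)
obs 5: x=0 → posterior Gamma(12, 36/5)
obs 6: x=1 → posterior Gamma(13, 41/5)
obs 7: x=0 → posterior Gamma(13, 46/5)
obs 8: x=6 → posterior Gamma(19, 51/5)
obs 9: x=1 → posterior Gamma(20, 56/5)
obs 10: x=5 → posterior Gamma(25, 61/5)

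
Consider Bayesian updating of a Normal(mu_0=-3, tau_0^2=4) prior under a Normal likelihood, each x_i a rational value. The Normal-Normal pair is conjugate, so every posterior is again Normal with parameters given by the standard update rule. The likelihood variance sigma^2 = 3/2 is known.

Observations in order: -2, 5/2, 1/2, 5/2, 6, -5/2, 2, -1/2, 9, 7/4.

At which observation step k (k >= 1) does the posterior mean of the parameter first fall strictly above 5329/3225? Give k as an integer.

obs 1: x=-2 → posterior Normal(-25/11, 12/11)
obs 2: x=5/2 → posterior Normal(-5/19, 12/19)
obs 3: x=1/2 → posterior Normal(-1/27, 4/9)
obs 4: x=5/2 → posterior Normal(19/35, 12/35)
obs 5: x=6 → posterior Normal(67/43, 12/43)
obs 6: x=-5/2 → posterior Normal(47/51, 4/17)
obs 7: x=2 → posterior Normal(63/59, 12/59)
obs 8: x=-1/2 → posterior Normal(59/67, 12/67)
obs 9: x=9 → posterior Normal(131/75, 4/25)
obs 10: x=7/4 → posterior Normal(145/83, 12/83)

k = 9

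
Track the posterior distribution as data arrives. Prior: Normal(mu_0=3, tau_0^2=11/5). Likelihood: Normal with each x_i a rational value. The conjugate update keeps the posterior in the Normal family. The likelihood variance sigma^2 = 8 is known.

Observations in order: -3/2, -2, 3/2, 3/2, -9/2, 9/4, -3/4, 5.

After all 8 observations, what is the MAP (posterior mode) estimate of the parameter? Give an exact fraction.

273/256

obs 1: x=-3/2 → posterior Normal(69/34, 88/51)
obs 2: x=-2 → posterior Normal(163/124, 44/31)
obs 3: x=3/2 → posterior Normal(98/73, 88/73)
obs 4: x=3/2 → posterior Normal(229/168, 22/21)
obs 5: x=-9/2 → posterior Normal(13/19, 88/95)
obs 6: x=9/4 → posterior Normal(359/424, 44/53)
obs 7: x=-3/4 → posterior Normal(163/234, 88/117)
obs 8: x=5 → posterior Normal(273/256, 11/16)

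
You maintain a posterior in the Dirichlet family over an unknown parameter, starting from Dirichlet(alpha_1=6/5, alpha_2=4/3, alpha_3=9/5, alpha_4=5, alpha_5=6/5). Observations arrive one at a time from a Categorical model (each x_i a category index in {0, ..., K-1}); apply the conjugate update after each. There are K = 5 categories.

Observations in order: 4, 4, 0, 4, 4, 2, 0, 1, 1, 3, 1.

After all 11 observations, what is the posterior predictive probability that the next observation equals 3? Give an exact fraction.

90/323

obs 1: x=4 → posterior Dirichlet(6/5, 4/3, 9/5, 5, 11/5)
obs 2: x=4 → posterior Dirichlet(6/5, 4/3, 9/5, 5, 16/5)
obs 3: x=0 → posterior Dirichlet(11/5, 4/3, 9/5, 5, 16/5)
obs 4: x=4 → posterior Dirichlet(11/5, 4/3, 9/5, 5, 21/5)
obs 5: x=4 → posterior Dirichlet(11/5, 4/3, 9/5, 5, 26/5)
obs 6: x=2 → posterior Dirichlet(11/5, 4/3, 14/5, 5, 26/5)
obs 7: x=0 → posterior Dirichlet(16/5, 4/3, 14/5, 5, 26/5)
obs 8: x=1 → posterior Dirichlet(16/5, 7/3, 14/5, 5, 26/5)
obs 9: x=1 → posterior Dirichlet(16/5, 10/3, 14/5, 5, 26/5)
obs 10: x=3 → posterior Dirichlet(16/5, 10/3, 14/5, 6, 26/5)
obs 11: x=1 → posterior Dirichlet(16/5, 13/3, 14/5, 6, 26/5)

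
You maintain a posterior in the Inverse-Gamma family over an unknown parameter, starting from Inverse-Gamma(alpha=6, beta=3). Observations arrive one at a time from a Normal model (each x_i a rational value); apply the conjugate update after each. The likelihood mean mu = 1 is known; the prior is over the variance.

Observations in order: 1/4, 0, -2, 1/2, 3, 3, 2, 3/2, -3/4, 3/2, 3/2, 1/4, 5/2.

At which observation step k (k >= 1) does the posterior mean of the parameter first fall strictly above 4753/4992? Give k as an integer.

k = 3

obs 1: x=1/4 → posterior Inverse-Gamma(13/2, 105/32)
obs 2: x=0 → posterior Inverse-Gamma(7, 121/32)
obs 3: x=-2 → posterior Inverse-Gamma(15/2, 265/32)
obs 4: x=1/2 → posterior Inverse-Gamma(8, 269/32)
obs 5: x=3 → posterior Inverse-Gamma(17/2, 333/32)
obs 6: x=3 → posterior Inverse-Gamma(9, 397/32)
obs 7: x=2 → posterior Inverse-Gamma(19/2, 413/32)
obs 8: x=3/2 → posterior Inverse-Gamma(10, 417/32)
obs 9: x=-3/4 → posterior Inverse-Gamma(21/2, 233/16)
obs 10: x=3/2 → posterior Inverse-Gamma(11, 235/16)
obs 11: x=3/2 → posterior Inverse-Gamma(23/2, 237/16)
obs 12: x=1/4 → posterior Inverse-Gamma(12, 483/32)
obs 13: x=5/2 → posterior Inverse-Gamma(25/2, 519/32)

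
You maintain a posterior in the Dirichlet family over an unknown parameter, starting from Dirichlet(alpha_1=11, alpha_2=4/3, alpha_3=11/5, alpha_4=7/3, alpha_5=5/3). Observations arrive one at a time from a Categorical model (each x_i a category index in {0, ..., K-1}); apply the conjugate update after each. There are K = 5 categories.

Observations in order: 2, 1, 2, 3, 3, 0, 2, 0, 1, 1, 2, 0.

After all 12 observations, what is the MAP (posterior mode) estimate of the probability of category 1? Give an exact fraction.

obs 1: x=2 → posterior Dirichlet(11, 4/3, 16/5, 7/3, 5/3)
obs 2: x=1 → posterior Dirichlet(11, 7/3, 16/5, 7/3, 5/3)
obs 3: x=2 → posterior Dirichlet(11, 7/3, 21/5, 7/3, 5/3)
obs 4: x=3 → posterior Dirichlet(11, 7/3, 21/5, 10/3, 5/3)
obs 5: x=3 → posterior Dirichlet(11, 7/3, 21/5, 13/3, 5/3)
obs 6: x=0 → posterior Dirichlet(12, 7/3, 21/5, 13/3, 5/3)
obs 7: x=2 → posterior Dirichlet(12, 7/3, 26/5, 13/3, 5/3)
obs 8: x=0 → posterior Dirichlet(13, 7/3, 26/5, 13/3, 5/3)
obs 9: x=1 → posterior Dirichlet(13, 10/3, 26/5, 13/3, 5/3)
obs 10: x=1 → posterior Dirichlet(13, 13/3, 26/5, 13/3, 5/3)
obs 11: x=2 → posterior Dirichlet(13, 13/3, 31/5, 13/3, 5/3)
obs 12: x=0 → posterior Dirichlet(14, 13/3, 31/5, 13/3, 5/3)

50/383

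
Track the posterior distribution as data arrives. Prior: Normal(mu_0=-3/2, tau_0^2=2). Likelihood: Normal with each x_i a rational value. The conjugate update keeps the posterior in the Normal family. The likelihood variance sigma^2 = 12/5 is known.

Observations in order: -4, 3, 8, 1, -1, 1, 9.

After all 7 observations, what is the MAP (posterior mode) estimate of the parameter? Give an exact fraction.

76/41

obs 1: x=-4 → posterior Normal(-29/11, 12/11)
obs 2: x=3 → posterior Normal(-7/8, 3/4)
obs 3: x=8 → posterior Normal(26/21, 4/7)
obs 4: x=1 → posterior Normal(31/26, 6/13)
obs 5: x=-1 → posterior Normal(26/31, 12/31)
obs 6: x=1 → posterior Normal(31/36, 1/3)
obs 7: x=9 → posterior Normal(76/41, 12/41)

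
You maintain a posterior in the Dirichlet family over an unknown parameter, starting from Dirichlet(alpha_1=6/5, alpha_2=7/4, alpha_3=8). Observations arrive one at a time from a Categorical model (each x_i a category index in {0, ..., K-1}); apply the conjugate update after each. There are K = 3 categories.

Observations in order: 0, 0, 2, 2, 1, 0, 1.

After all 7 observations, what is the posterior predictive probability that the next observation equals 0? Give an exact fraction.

84/359

obs 1: x=0 → posterior Dirichlet(11/5, 7/4, 8)
obs 2: x=0 → posterior Dirichlet(16/5, 7/4, 8)
obs 3: x=2 → posterior Dirichlet(16/5, 7/4, 9)
obs 4: x=2 → posterior Dirichlet(16/5, 7/4, 10)
obs 5: x=1 → posterior Dirichlet(16/5, 11/4, 10)
obs 6: x=0 → posterior Dirichlet(21/5, 11/4, 10)
obs 7: x=1 → posterior Dirichlet(21/5, 15/4, 10)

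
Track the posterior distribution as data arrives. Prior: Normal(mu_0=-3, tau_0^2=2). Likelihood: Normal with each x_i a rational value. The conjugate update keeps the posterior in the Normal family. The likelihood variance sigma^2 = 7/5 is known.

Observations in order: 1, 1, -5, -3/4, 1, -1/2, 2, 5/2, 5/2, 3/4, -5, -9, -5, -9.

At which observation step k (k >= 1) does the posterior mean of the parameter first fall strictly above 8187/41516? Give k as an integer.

k = 10

obs 1: x=1 → posterior Normal(-11/17, 14/17)
obs 2: x=1 → posterior Normal(-1/27, 14/27)
obs 3: x=-5 → posterior Normal(-51/37, 14/37)
obs 4: x=-3/4 → posterior Normal(-117/94, 14/47)
obs 5: x=1 → posterior Normal(-97/114, 14/57)
obs 6: x=-1/2 → posterior Normal(-107/134, 14/67)
obs 7: x=2 → posterior Normal(-67/154, 2/11)
obs 8: x=5/2 → posterior Normal(-17/174, 14/87)
obs 9: x=5/2 → posterior Normal(33/194, 14/97)
obs 10: x=3/4 → posterior Normal(24/107, 14/107)
obs 11: x=-5 → posterior Normal(-2/9, 14/117)
obs 12: x=-9 → posterior Normal(-116/127, 14/127)
obs 13: x=-5 → posterior Normal(-166/137, 14/137)
obs 14: x=-9 → posterior Normal(-256/147, 2/21)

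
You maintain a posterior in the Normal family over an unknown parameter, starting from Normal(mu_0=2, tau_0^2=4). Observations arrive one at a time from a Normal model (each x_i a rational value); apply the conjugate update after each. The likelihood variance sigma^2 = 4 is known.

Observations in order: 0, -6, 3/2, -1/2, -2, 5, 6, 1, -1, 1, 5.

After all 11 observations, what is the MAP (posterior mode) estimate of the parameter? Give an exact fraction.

1

obs 1: x=0 → posterior Normal(1, 2)
obs 2: x=-6 → posterior Normal(-4/3, 4/3)
obs 3: x=3/2 → posterior Normal(-5/8, 1)
obs 4: x=-1/2 → posterior Normal(-3/5, 4/5)
obs 5: x=-2 → posterior Normal(-5/6, 2/3)
obs 6: x=5 → posterior Normal(0, 4/7)
obs 7: x=6 → posterior Normal(3/4, 1/2)
obs 8: x=1 → posterior Normal(7/9, 4/9)
obs 9: x=-1 → posterior Normal(3/5, 2/5)
obs 10: x=1 → posterior Normal(7/11, 4/11)
obs 11: x=5 → posterior Normal(1, 1/3)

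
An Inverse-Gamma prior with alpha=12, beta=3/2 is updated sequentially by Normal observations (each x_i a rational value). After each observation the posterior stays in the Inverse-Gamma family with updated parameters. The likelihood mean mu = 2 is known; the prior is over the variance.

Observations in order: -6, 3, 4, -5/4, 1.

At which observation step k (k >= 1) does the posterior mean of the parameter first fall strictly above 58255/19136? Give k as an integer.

obs 1: x=-6 → posterior Inverse-Gamma(25/2, 67/2)
obs 2: x=3 → posterior Inverse-Gamma(13, 34)
obs 3: x=4 → posterior Inverse-Gamma(27/2, 36)
obs 4: x=-5/4 → posterior Inverse-Gamma(14, 1321/32)
obs 5: x=1 → posterior Inverse-Gamma(29/2, 1337/32)

k = 4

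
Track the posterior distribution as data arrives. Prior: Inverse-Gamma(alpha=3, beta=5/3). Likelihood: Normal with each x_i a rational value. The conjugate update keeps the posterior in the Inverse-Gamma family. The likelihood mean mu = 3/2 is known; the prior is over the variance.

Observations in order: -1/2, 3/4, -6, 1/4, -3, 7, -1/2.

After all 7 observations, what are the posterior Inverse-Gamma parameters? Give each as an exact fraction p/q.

obs 1: x=-1/2 → posterior Inverse-Gamma(7/2, 11/3)
obs 2: x=3/4 → posterior Inverse-Gamma(4, 379/96)
obs 3: x=-6 → posterior Inverse-Gamma(9/2, 3079/96)
obs 4: x=1/4 → posterior Inverse-Gamma(5, 1577/48)
obs 5: x=-3 → posterior Inverse-Gamma(11/2, 2063/48)
obs 6: x=7 → posterior Inverse-Gamma(6, 2789/48)
obs 7: x=-1/2 → posterior Inverse-Gamma(13/2, 2885/48)

alpha=13/2, beta=2885/48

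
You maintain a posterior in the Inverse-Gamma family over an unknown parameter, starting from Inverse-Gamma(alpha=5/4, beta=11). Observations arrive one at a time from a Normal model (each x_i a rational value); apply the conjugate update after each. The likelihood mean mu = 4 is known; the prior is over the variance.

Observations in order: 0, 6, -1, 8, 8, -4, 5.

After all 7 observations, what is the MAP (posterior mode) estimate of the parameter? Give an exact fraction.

328/23

obs 1: x=0 → posterior Inverse-Gamma(7/4, 19)
obs 2: x=6 → posterior Inverse-Gamma(9/4, 21)
obs 3: x=-1 → posterior Inverse-Gamma(11/4, 67/2)
obs 4: x=8 → posterior Inverse-Gamma(13/4, 83/2)
obs 5: x=8 → posterior Inverse-Gamma(15/4, 99/2)
obs 6: x=-4 → posterior Inverse-Gamma(17/4, 163/2)
obs 7: x=5 → posterior Inverse-Gamma(19/4, 82)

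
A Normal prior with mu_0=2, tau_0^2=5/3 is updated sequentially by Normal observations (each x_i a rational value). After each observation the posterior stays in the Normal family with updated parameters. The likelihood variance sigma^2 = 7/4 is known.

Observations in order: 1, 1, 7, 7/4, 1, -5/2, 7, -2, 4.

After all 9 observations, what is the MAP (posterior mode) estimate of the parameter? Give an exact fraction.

407/201

obs 1: x=1 → posterior Normal(62/41, 35/41)
obs 2: x=1 → posterior Normal(82/61, 35/61)
obs 3: x=7 → posterior Normal(74/27, 35/81)
obs 4: x=7/4 → posterior Normal(257/101, 35/101)
obs 5: x=1 → posterior Normal(277/121, 35/121)
obs 6: x=-5/2 → posterior Normal(227/141, 35/141)
obs 7: x=7 → posterior Normal(367/161, 5/23)
obs 8: x=-2 → posterior Normal(327/181, 35/181)
obs 9: x=4 → posterior Normal(407/201, 35/201)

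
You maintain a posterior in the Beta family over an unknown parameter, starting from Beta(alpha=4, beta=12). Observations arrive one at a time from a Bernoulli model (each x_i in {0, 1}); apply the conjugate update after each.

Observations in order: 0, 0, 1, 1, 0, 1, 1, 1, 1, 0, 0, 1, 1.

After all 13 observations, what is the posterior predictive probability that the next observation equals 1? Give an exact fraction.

12/29

obs 1: x=0 → posterior Beta(4, 13)
obs 2: x=0 → posterior Beta(4, 14)
obs 3: x=1 → posterior Beta(5, 14)
obs 4: x=1 → posterior Beta(6, 14)
obs 5: x=0 → posterior Beta(6, 15)
obs 6: x=1 → posterior Beta(7, 15)
obs 7: x=1 → posterior Beta(8, 15)
obs 8: x=1 → posterior Beta(9, 15)
obs 9: x=1 → posterior Beta(10, 15)
obs 10: x=0 → posterior Beta(10, 16)
obs 11: x=0 → posterior Beta(10, 17)
obs 12: x=1 → posterior Beta(11, 17)
obs 13: x=1 → posterior Beta(12, 17)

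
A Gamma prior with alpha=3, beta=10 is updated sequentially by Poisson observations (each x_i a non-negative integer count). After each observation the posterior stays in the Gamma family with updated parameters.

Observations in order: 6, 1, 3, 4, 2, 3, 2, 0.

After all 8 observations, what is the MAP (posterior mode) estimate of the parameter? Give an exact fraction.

23/18

obs 1: x=6 → posterior Gamma(9, 11)
obs 2: x=1 → posterior Gamma(10, 12)
obs 3: x=3 → posterior Gamma(13, 13)
obs 4: x=4 → posterior Gamma(17, 14)
obs 5: x=2 → posterior Gamma(19, 15)
obs 6: x=3 → posterior Gamma(22, 16)
obs 7: x=2 → posterior Gamma(24, 17)
obs 8: x=0 → posterior Gamma(24, 18)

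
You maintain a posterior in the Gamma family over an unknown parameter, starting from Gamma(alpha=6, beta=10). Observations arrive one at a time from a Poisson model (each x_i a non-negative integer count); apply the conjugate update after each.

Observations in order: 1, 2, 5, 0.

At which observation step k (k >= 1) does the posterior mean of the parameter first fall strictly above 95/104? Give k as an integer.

k = 3

obs 1: x=1 → posterior Gamma(7, 11)
obs 2: x=2 → posterior Gamma(9, 12)
obs 3: x=5 → posterior Gamma(14, 13)
obs 4: x=0 → posterior Gamma(14, 14)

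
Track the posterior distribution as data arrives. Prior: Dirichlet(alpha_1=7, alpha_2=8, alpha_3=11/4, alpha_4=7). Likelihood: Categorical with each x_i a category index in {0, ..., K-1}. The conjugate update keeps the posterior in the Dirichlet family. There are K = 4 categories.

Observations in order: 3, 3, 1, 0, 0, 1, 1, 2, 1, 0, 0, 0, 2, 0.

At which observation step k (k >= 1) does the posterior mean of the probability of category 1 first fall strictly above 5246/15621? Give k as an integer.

k = 7

obs 1: x=3 → posterior Dirichlet(7, 8, 11/4, 8)
obs 2: x=3 → posterior Dirichlet(7, 8, 11/4, 9)
obs 3: x=1 → posterior Dirichlet(7, 9, 11/4, 9)
obs 4: x=0 → posterior Dirichlet(8, 9, 11/4, 9)
obs 5: x=0 → posterior Dirichlet(9, 9, 11/4, 9)
obs 6: x=1 → posterior Dirichlet(9, 10, 11/4, 9)
obs 7: x=1 → posterior Dirichlet(9, 11, 11/4, 9)
obs 8: x=2 → posterior Dirichlet(9, 11, 15/4, 9)
obs 9: x=1 → posterior Dirichlet(9, 12, 15/4, 9)
obs 10: x=0 → posterior Dirichlet(10, 12, 15/4, 9)
obs 11: x=0 → posterior Dirichlet(11, 12, 15/4, 9)
obs 12: x=0 → posterior Dirichlet(12, 12, 15/4, 9)
obs 13: x=2 → posterior Dirichlet(12, 12, 19/4, 9)
obs 14: x=0 → posterior Dirichlet(13, 12, 19/4, 9)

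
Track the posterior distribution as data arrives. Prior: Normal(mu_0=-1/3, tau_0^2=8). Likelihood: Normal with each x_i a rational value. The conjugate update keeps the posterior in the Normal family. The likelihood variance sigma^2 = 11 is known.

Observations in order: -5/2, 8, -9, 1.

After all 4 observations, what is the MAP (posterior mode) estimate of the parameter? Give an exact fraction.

-71/129

obs 1: x=-5/2 → posterior Normal(-71/57, 88/19)
obs 2: x=8 → posterior Normal(121/81, 88/27)
obs 3: x=-9 → posterior Normal(-19/21, 88/35)
obs 4: x=1 → posterior Normal(-71/129, 88/43)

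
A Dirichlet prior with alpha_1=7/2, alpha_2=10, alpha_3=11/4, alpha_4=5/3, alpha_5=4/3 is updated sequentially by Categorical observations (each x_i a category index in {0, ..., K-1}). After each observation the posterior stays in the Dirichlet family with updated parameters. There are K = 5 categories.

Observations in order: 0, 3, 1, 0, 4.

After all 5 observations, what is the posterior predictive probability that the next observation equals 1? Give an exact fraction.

obs 1: x=0 → posterior Dirichlet(9/2, 10, 11/4, 5/3, 4/3)
obs 2: x=3 → posterior Dirichlet(9/2, 10, 11/4, 8/3, 4/3)
obs 3: x=1 → posterior Dirichlet(9/2, 11, 11/4, 8/3, 4/3)
obs 4: x=0 → posterior Dirichlet(11/2, 11, 11/4, 8/3, 4/3)
obs 5: x=4 → posterior Dirichlet(11/2, 11, 11/4, 8/3, 7/3)

44/97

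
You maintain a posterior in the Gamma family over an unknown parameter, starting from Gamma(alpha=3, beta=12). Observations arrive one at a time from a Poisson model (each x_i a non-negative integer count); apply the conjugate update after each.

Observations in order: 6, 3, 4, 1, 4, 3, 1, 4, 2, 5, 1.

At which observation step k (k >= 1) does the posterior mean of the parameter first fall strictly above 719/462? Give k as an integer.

obs 1: x=6 → posterior Gamma(9, 13)
obs 2: x=3 → posterior Gamma(12, 14)
obs 3: x=4 → posterior Gamma(16, 15)
obs 4: x=1 → posterior Gamma(17, 16)
obs 5: x=4 → posterior Gamma(21, 17)
obs 6: x=3 → posterior Gamma(24, 18)
obs 7: x=1 → posterior Gamma(25, 19)
obs 8: x=4 → posterior Gamma(29, 20)
obs 9: x=2 → posterior Gamma(31, 21)
obs 10: x=5 → posterior Gamma(36, 22)
obs 11: x=1 → posterior Gamma(37, 23)

k = 10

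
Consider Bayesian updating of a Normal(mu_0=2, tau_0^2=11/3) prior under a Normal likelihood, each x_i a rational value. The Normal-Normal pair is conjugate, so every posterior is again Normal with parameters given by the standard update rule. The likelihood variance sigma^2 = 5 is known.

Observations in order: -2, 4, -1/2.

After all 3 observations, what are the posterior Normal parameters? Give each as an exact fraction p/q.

mu_0=31/32, tau_0^2=55/48

obs 1: x=-2 → posterior Normal(4/13, 55/26)
obs 2: x=4 → posterior Normal(52/37, 55/37)
obs 3: x=-1/2 → posterior Normal(31/32, 55/48)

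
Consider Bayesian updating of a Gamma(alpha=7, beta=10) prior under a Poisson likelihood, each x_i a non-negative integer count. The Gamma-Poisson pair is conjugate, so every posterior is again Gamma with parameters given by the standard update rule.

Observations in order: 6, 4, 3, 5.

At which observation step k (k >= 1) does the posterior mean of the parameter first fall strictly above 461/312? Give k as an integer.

obs 1: x=6 → posterior Gamma(13, 11)
obs 2: x=4 → posterior Gamma(17, 12)
obs 3: x=3 → posterior Gamma(20, 13)
obs 4: x=5 → posterior Gamma(25, 14)

k = 3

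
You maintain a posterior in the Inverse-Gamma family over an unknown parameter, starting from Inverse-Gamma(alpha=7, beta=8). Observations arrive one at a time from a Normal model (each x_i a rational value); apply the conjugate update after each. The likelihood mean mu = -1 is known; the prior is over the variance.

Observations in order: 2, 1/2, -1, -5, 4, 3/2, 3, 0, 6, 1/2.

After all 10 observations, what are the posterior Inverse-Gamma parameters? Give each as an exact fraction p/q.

obs 1: x=2 → posterior Inverse-Gamma(15/2, 25/2)
obs 2: x=1/2 → posterior Inverse-Gamma(8, 109/8)
obs 3: x=-1 → posterior Inverse-Gamma(17/2, 109/8)
obs 4: x=-5 → posterior Inverse-Gamma(9, 173/8)
obs 5: x=4 → posterior Inverse-Gamma(19/2, 273/8)
obs 6: x=3/2 → posterior Inverse-Gamma(10, 149/4)
obs 7: x=3 → posterior Inverse-Gamma(21/2, 181/4)
obs 8: x=0 → posterior Inverse-Gamma(11, 183/4)
obs 9: x=6 → posterior Inverse-Gamma(23/2, 281/4)
obs 10: x=1/2 → posterior Inverse-Gamma(12, 571/8)

alpha=12, beta=571/8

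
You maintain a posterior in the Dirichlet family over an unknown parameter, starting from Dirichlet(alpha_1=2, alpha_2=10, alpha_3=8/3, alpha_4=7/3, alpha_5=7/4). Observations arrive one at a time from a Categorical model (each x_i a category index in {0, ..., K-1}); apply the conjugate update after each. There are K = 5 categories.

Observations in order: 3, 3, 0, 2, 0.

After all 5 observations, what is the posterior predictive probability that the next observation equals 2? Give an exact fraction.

obs 1: x=3 → posterior Dirichlet(2, 10, 8/3, 10/3, 7/4)
obs 2: x=3 → posterior Dirichlet(2, 10, 8/3, 13/3, 7/4)
obs 3: x=0 → posterior Dirichlet(3, 10, 8/3, 13/3, 7/4)
obs 4: x=2 → posterior Dirichlet(3, 10, 11/3, 13/3, 7/4)
obs 5: x=0 → posterior Dirichlet(4, 10, 11/3, 13/3, 7/4)

44/285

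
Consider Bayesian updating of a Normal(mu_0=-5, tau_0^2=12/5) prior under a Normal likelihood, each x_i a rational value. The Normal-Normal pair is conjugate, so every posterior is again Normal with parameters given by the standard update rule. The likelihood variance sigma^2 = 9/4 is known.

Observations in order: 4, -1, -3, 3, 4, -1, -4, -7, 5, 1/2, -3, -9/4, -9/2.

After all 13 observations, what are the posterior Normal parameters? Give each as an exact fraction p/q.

mu_0=-1, tau_0^2=36/223

obs 1: x=4 → posterior Normal(-11/31, 36/31)
obs 2: x=-1 → posterior Normal(-27/47, 36/47)
obs 3: x=-3 → posterior Normal(-25/21, 4/7)
obs 4: x=3 → posterior Normal(-27/79, 36/79)
obs 5: x=4 → posterior Normal(37/95, 36/95)
obs 6: x=-1 → posterior Normal(7/37, 12/37)
obs 7: x=-4 → posterior Normal(-43/127, 36/127)
obs 8: x=-7 → posterior Normal(-155/143, 36/143)
obs 9: x=5 → posterior Normal(-25/53, 12/53)
obs 10: x=1/2 → posterior Normal(-67/175, 36/175)
obs 11: x=-3 → posterior Normal(-115/191, 36/191)
obs 12: x=-9/4 → posterior Normal(-151/207, 4/23)
obs 13: x=-9/2 → posterior Normal(-1, 36/223)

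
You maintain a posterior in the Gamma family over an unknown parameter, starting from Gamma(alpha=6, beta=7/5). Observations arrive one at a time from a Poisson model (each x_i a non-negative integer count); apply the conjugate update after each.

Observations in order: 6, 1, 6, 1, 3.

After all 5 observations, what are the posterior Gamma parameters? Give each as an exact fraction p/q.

alpha=23, beta=32/5

obs 1: x=6 → posterior Gamma(12, 12/5)
obs 2: x=1 → posterior Gamma(13, 17/5)
obs 3: x=6 → posterior Gamma(19, 22/5)
obs 4: x=1 → posterior Gamma(20, 27/5)
obs 5: x=3 → posterior Gamma(23, 32/5)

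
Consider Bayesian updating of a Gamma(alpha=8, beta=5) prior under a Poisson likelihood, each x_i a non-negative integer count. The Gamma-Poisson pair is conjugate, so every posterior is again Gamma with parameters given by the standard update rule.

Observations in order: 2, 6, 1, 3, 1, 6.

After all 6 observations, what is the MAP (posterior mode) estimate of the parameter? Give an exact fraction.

26/11

obs 1: x=2 → posterior Gamma(10, 6)
obs 2: x=6 → posterior Gamma(16, 7)
obs 3: x=1 → posterior Gamma(17, 8)
obs 4: x=3 → posterior Gamma(20, 9)
obs 5: x=1 → posterior Gamma(21, 10)
obs 6: x=6 → posterior Gamma(27, 11)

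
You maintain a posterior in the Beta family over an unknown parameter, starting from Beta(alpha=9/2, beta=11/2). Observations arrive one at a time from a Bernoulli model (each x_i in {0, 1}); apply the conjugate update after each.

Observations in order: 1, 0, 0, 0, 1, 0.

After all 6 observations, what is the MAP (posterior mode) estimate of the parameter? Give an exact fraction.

11/28

obs 1: x=1 → posterior Beta(11/2, 11/2)
obs 2: x=0 → posterior Beta(11/2, 13/2)
obs 3: x=0 → posterior Beta(11/2, 15/2)
obs 4: x=0 → posterior Beta(11/2, 17/2)
obs 5: x=1 → posterior Beta(13/2, 17/2)
obs 6: x=0 → posterior Beta(13/2, 19/2)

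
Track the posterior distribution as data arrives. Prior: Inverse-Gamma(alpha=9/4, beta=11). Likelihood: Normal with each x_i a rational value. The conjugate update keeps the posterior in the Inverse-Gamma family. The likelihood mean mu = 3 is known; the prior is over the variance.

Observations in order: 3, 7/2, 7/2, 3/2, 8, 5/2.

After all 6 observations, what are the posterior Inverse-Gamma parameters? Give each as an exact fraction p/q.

obs 1: x=3 → posterior Inverse-Gamma(11/4, 11)
obs 2: x=7/2 → posterior Inverse-Gamma(13/4, 89/8)
obs 3: x=7/2 → posterior Inverse-Gamma(15/4, 45/4)
obs 4: x=3/2 → posterior Inverse-Gamma(17/4, 99/8)
obs 5: x=8 → posterior Inverse-Gamma(19/4, 199/8)
obs 6: x=5/2 → posterior Inverse-Gamma(21/4, 25)

alpha=21/4, beta=25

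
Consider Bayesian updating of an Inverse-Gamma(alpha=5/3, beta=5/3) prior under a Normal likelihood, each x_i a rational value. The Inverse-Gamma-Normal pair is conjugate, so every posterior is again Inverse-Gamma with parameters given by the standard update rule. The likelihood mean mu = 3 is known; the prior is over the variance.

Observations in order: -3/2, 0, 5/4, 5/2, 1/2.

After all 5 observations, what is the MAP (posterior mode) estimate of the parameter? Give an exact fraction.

obs 1: x=-3/2 → posterior Inverse-Gamma(13/6, 283/24)
obs 2: x=0 → posterior Inverse-Gamma(8/3, 391/24)
obs 3: x=5/4 → posterior Inverse-Gamma(19/6, 1711/96)
obs 4: x=5/2 → posterior Inverse-Gamma(11/3, 1723/96)
obs 5: x=1/2 → posterior Inverse-Gamma(25/6, 2023/96)

2023/496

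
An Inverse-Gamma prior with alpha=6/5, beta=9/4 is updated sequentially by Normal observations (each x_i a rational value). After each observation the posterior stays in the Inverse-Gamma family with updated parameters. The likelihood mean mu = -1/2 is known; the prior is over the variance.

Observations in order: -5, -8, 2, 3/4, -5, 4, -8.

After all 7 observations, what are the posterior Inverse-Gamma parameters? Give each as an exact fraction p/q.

alpha=47/10, beta=2969/32

obs 1: x=-5 → posterior Inverse-Gamma(17/10, 99/8)
obs 2: x=-8 → posterior Inverse-Gamma(11/5, 81/2)
obs 3: x=2 → posterior Inverse-Gamma(27/10, 349/8)
obs 4: x=3/4 → posterior Inverse-Gamma(16/5, 1421/32)
obs 5: x=-5 → posterior Inverse-Gamma(37/10, 1745/32)
obs 6: x=4 → posterior Inverse-Gamma(21/5, 2069/32)
obs 7: x=-8 → posterior Inverse-Gamma(47/10, 2969/32)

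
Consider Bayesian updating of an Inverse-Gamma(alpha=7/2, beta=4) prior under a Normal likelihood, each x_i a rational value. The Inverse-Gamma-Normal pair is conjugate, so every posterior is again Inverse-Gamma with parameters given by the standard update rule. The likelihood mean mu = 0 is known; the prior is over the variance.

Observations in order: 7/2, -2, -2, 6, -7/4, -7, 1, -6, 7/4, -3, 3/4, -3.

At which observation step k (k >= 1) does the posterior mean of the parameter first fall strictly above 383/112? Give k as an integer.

k = 2

obs 1: x=7/2 → posterior Inverse-Gamma(4, 81/8)
obs 2: x=-2 → posterior Inverse-Gamma(9/2, 97/8)
obs 3: x=-2 → posterior Inverse-Gamma(5, 113/8)
obs 4: x=6 → posterior Inverse-Gamma(11/2, 257/8)
obs 5: x=-7/4 → posterior Inverse-Gamma(6, 1077/32)
obs 6: x=-7 → posterior Inverse-Gamma(13/2, 1861/32)
obs 7: x=1 → posterior Inverse-Gamma(7, 1877/32)
obs 8: x=-6 → posterior Inverse-Gamma(15/2, 2453/32)
obs 9: x=7/4 → posterior Inverse-Gamma(8, 1251/16)
obs 10: x=-3 → posterior Inverse-Gamma(17/2, 1323/16)
obs 11: x=3/4 → posterior Inverse-Gamma(9, 2655/32)
obs 12: x=-3 → posterior Inverse-Gamma(19/2, 2799/32)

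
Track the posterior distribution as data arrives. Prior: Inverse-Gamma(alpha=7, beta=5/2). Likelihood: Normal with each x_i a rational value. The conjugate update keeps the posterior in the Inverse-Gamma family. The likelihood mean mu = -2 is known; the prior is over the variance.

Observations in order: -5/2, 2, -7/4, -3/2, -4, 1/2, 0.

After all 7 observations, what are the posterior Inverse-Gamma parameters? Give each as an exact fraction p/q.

alpha=21/2, beta=573/32

obs 1: x=-5/2 → posterior Inverse-Gamma(15/2, 21/8)
obs 2: x=2 → posterior Inverse-Gamma(8, 85/8)
obs 3: x=-7/4 → posterior Inverse-Gamma(17/2, 341/32)
obs 4: x=-3/2 → posterior Inverse-Gamma(9, 345/32)
obs 5: x=-4 → posterior Inverse-Gamma(19/2, 409/32)
obs 6: x=1/2 → posterior Inverse-Gamma(10, 509/32)
obs 7: x=0 → posterior Inverse-Gamma(21/2, 573/32)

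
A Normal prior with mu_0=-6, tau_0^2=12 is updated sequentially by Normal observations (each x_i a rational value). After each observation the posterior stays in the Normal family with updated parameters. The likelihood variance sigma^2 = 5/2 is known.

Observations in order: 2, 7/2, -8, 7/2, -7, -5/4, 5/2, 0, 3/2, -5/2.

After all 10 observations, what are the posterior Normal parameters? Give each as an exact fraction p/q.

obs 1: x=2 → posterior Normal(18/29, 60/29)
obs 2: x=7/2 → posterior Normal(102/53, 60/53)
obs 3: x=-8 → posterior Normal(-90/77, 60/77)
obs 4: x=7/2 → posterior Normal(-6/101, 60/101)
obs 5: x=-7 → posterior Normal(-174/125, 12/25)
obs 6: x=-5/4 → posterior Normal(-204/149, 60/149)
obs 7: x=5/2 → posterior Normal(-144/173, 60/173)
obs 8: x=0 → posterior Normal(-144/197, 60/197)
obs 9: x=3/2 → posterior Normal(-108/221, 60/221)
obs 10: x=-5/2 → posterior Normal(-24/35, 12/49)

mu_0=-24/35, tau_0^2=12/49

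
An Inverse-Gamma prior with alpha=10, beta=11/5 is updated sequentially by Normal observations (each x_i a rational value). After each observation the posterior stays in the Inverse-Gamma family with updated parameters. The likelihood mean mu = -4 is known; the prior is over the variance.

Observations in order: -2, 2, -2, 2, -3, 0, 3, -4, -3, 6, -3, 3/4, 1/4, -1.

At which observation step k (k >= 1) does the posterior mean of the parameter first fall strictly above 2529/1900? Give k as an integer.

k = 2

obs 1: x=-2 → posterior Inverse-Gamma(21/2, 21/5)
obs 2: x=2 → posterior Inverse-Gamma(11, 111/5)
obs 3: x=-2 → posterior Inverse-Gamma(23/2, 121/5)
obs 4: x=2 → posterior Inverse-Gamma(12, 211/5)
obs 5: x=-3 → posterior Inverse-Gamma(25/2, 427/10)
obs 6: x=0 → posterior Inverse-Gamma(13, 507/10)
obs 7: x=3 → posterior Inverse-Gamma(27/2, 376/5)
obs 8: x=-4 → posterior Inverse-Gamma(14, 376/5)
obs 9: x=-3 → posterior Inverse-Gamma(29/2, 757/10)
obs 10: x=6 → posterior Inverse-Gamma(15, 1257/10)
obs 11: x=-3 → posterior Inverse-Gamma(31/2, 631/5)
obs 12: x=3/4 → posterior Inverse-Gamma(16, 21997/160)
obs 13: x=1/4 → posterior Inverse-Gamma(33/2, 11721/80)
obs 14: x=-1 → posterior Inverse-Gamma(17, 12081/80)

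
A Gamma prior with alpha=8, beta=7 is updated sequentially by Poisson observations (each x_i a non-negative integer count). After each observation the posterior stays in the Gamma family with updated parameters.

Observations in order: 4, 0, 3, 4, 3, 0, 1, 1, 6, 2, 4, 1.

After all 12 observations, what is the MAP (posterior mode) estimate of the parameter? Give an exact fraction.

obs 1: x=4 → posterior Gamma(12, 8)
obs 2: x=0 → posterior Gamma(12, 9)
obs 3: x=3 → posterior Gamma(15, 10)
obs 4: x=4 → posterior Gamma(19, 11)
obs 5: x=3 → posterior Gamma(22, 12)
obs 6: x=0 → posterior Gamma(22, 13)
obs 7: x=1 → posterior Gamma(23, 14)
obs 8: x=1 → posterior Gamma(24, 15)
obs 9: x=6 → posterior Gamma(30, 16)
obs 10: x=2 → posterior Gamma(32, 17)
obs 11: x=4 → posterior Gamma(36, 18)
obs 12: x=1 → posterior Gamma(37, 19)

36/19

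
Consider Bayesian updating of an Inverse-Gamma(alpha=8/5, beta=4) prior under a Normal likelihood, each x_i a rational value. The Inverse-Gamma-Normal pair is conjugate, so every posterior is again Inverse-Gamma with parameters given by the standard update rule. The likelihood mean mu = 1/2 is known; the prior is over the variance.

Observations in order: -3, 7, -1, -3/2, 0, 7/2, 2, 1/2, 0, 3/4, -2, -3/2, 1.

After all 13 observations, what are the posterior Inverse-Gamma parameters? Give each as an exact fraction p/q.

obs 1: x=-3 → posterior Inverse-Gamma(21/10, 81/8)
obs 2: x=7 → posterior Inverse-Gamma(13/5, 125/4)
obs 3: x=-1 → posterior Inverse-Gamma(31/10, 259/8)
obs 4: x=-3/2 → posterior Inverse-Gamma(18/5, 275/8)
obs 5: x=0 → posterior Inverse-Gamma(41/10, 69/2)
obs 6: x=7/2 → posterior Inverse-Gamma(23/5, 39)
obs 7: x=2 → posterior Inverse-Gamma(51/10, 321/8)
obs 8: x=1/2 → posterior Inverse-Gamma(28/5, 321/8)
obs 9: x=0 → posterior Inverse-Gamma(61/10, 161/4)
obs 10: x=3/4 → posterior Inverse-Gamma(33/5, 1289/32)
obs 11: x=-2 → posterior Inverse-Gamma(71/10, 1389/32)
obs 12: x=-3/2 → posterior Inverse-Gamma(38/5, 1453/32)
obs 13: x=1 → posterior Inverse-Gamma(81/10, 1457/32)

alpha=81/10, beta=1457/32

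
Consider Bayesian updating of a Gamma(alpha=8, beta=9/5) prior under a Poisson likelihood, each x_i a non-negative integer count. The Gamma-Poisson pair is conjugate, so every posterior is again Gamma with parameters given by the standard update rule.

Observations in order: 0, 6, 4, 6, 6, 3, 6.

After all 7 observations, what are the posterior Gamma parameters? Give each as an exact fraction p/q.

obs 1: x=0 → posterior Gamma(8, 14/5)
obs 2: x=6 → posterior Gamma(14, 19/5)
obs 3: x=4 → posterior Gamma(18, 24/5)
obs 4: x=6 → posterior Gamma(24, 29/5)
obs 5: x=6 → posterior Gamma(30, 34/5)
obs 6: x=3 → posterior Gamma(33, 39/5)
obs 7: x=6 → posterior Gamma(39, 44/5)

alpha=39, beta=44/5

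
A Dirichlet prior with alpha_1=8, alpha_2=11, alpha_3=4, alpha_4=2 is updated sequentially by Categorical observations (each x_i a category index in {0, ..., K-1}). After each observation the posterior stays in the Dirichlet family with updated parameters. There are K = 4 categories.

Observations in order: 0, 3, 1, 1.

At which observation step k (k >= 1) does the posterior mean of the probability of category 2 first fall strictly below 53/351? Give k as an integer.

k = 2

obs 1: x=0 → posterior Dirichlet(9, 11, 4, 2)
obs 2: x=3 → posterior Dirichlet(9, 11, 4, 3)
obs 3: x=1 → posterior Dirichlet(9, 12, 4, 3)
obs 4: x=1 → posterior Dirichlet(9, 13, 4, 3)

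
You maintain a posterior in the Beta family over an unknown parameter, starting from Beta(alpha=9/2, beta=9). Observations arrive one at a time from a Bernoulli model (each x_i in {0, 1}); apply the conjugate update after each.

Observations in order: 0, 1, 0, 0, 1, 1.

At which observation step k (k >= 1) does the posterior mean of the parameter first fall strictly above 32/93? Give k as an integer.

obs 1: x=0 → posterior Beta(9/2, 10)
obs 2: x=1 → posterior Beta(11/2, 10)
obs 3: x=0 → posterior Beta(11/2, 11)
obs 4: x=0 → posterior Beta(11/2, 12)
obs 5: x=1 → posterior Beta(13/2, 12)
obs 6: x=1 → posterior Beta(15/2, 12)

k = 2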